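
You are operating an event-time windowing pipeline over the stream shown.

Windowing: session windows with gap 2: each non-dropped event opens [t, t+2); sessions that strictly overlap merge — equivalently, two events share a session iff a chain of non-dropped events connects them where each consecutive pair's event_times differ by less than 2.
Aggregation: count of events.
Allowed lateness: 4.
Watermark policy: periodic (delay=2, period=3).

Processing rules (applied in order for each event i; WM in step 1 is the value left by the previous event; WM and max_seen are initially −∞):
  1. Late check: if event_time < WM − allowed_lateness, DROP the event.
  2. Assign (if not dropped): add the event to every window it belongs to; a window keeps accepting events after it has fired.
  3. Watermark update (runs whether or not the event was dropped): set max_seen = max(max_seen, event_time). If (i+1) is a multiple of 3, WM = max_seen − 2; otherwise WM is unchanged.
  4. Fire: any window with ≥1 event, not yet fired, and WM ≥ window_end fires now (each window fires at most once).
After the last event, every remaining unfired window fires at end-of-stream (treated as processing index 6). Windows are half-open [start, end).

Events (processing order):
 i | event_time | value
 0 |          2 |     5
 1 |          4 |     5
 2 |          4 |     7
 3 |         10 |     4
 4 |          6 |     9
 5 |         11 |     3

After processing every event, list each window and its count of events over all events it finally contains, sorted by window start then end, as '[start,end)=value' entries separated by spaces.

i=0 t=2 v=5: → [2,4); WM=−∞
i=1 t=4 v=5: → [4,6); WM=−∞
i=2 t=4 v=7: → [4,6); WM=2
i=3 t=10 v=4: → [10,12); WM=2
i=4 t=6 v=9: → [6,8); WM=2
i=5 t=11 v=3: → [10,13); WM=9

[2,4)=1 [4,6)=2 [6,8)=1 [10,13)=2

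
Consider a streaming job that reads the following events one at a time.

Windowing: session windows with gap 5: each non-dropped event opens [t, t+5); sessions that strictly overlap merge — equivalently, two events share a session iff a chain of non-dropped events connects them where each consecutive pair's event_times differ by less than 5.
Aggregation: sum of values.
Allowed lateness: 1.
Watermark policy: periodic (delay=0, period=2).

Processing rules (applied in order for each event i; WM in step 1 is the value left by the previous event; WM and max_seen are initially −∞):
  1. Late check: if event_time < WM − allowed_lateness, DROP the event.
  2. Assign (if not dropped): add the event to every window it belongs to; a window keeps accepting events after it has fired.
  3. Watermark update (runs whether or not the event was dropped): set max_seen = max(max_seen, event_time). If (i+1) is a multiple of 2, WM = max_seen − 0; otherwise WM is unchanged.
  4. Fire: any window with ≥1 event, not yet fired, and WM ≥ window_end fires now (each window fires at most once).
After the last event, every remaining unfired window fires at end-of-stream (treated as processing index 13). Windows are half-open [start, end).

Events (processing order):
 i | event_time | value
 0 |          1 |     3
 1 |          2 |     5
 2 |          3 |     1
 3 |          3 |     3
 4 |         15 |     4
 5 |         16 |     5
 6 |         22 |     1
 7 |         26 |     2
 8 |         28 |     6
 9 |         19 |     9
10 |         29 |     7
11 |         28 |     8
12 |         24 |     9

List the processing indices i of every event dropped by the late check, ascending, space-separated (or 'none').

i=0 t=1 v=3: → [1,6); WM=−∞
i=1 t=2 v=5: → [1,7); WM=2
i=2 t=3 v=1: → [1,8); WM=2
i=3 t=3 v=3: → [1,8); WM=3
i=4 t=15 v=4: → [15,20); WM=3
i=5 t=16 v=5: → [15,21); WM=16
i=6 t=22 v=1: → [22,27); WM=16
i=7 t=26 v=2: → [22,31); WM=26
i=8 t=28 v=6: → [22,33); WM=26
i=9 t=19 v=9: DROP (t<26-1); WM=28
i=10 t=29 v=7: → [22,34); WM=28
i=11 t=28 v=8: → [22,34); WM=29
i=12 t=24 v=9: DROP (t<29-1); WM=29

9 12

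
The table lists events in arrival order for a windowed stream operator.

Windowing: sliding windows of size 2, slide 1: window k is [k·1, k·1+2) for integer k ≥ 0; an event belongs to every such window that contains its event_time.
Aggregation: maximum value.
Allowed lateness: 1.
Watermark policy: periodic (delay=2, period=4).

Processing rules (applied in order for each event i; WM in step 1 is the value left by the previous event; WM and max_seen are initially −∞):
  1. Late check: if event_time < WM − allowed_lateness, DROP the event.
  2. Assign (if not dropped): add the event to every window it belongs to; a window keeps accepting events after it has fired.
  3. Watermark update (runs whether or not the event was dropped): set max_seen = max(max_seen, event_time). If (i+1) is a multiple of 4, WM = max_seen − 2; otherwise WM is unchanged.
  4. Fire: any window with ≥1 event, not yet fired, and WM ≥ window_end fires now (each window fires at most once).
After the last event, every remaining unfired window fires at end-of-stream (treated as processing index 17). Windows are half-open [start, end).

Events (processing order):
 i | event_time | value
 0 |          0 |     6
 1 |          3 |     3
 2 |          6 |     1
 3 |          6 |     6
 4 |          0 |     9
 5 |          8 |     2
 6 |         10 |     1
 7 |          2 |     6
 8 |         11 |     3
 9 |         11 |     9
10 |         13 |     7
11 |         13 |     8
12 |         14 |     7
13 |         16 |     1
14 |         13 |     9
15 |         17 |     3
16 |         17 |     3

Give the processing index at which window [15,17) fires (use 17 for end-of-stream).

i=0 t=0 v=6: → [0,2); WM=−∞
i=1 t=3 v=3: → [3,5),[2,4); WM=−∞
i=2 t=6 v=1: → [6,8),[5,7); WM=−∞
i=3 t=6 v=6: → [6,8),[5,7); WM=4; [0,2) fires=6 [2,4) fires=3
i=4 t=0 v=9: DROP (t<4-1); WM=4
i=5 t=8 v=2: → [8,10),[7,9); WM=4
i=6 t=10 v=1: → [10,12),[9,11); WM=4
i=7 t=2 v=6: DROP (t<4-1); WM=8; [3,5) fires=3 [5,7) fires=6 [6,8) fires=6
i=8 t=11 v=3: → [11,13),[10,12); WM=8
i=9 t=11 v=9: → [11,13),[10,12); WM=8
i=10 t=13 v=7: → [13,15),[12,14); WM=8
i=11 t=13 v=8: → [13,15),[12,14); WM=11; [7,9) fires=2 [8,10) fires=2 [9,11) fires=1
i=12 t=14 v=7: → [14,16),[13,15); WM=11
i=13 t=16 v=1: → [16,18),[15,17); WM=11
i=14 t=13 v=9: → [13,15),[12,14); WM=11
i=15 t=17 v=3: → [17,19),[16,18); WM=15; [10,12) fires=9 [11,13) fires=9 [12,14) fires=9 [13,15) fires=9
i=16 t=17 v=3: → [17,19),[16,18); WM=15

17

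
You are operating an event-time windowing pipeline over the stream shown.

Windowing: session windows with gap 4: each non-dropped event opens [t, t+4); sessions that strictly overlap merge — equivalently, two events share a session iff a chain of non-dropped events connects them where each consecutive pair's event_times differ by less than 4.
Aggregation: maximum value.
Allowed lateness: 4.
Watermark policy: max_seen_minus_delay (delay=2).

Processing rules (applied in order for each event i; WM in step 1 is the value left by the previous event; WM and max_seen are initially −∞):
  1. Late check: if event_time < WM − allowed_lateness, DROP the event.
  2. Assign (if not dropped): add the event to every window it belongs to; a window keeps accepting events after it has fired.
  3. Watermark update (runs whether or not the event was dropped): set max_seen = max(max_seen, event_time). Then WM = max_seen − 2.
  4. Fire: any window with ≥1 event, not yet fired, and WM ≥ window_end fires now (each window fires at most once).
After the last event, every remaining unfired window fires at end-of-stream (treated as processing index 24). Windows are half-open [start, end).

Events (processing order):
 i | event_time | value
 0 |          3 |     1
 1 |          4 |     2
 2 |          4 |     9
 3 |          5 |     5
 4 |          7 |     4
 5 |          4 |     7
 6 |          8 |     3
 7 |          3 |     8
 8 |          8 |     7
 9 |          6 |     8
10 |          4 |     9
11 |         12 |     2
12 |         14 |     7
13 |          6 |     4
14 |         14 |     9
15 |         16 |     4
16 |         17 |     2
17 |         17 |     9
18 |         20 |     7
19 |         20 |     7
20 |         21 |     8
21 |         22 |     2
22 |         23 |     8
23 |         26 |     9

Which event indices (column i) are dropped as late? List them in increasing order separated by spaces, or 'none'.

13

i=0 t=3 v=1: → [3,7); WM=1
i=1 t=4 v=2: → [3,8); WM=2
i=2 t=4 v=9: → [3,8); WM=2
i=3 t=5 v=5: → [3,9); WM=3
i=4 t=7 v=4: → [3,11); WM=5
i=5 t=4 v=7: → [3,11); WM=5
i=6 t=8 v=3: → [3,12); WM=6
i=7 t=3 v=8: → [3,12); WM=6
i=8 t=8 v=7: → [3,12); WM=6
i=9 t=6 v=8: → [3,12); WM=6
i=10 t=4 v=9: → [3,12); WM=6
i=11 t=12 v=2: → [12,16); WM=10
i=12 t=14 v=7: → [12,18); WM=12
i=13 t=6 v=4: DROP (t<12-4); WM=12
i=14 t=14 v=9: → [12,18); WM=12
i=15 t=16 v=4: → [12,20); WM=14
i=16 t=17 v=2: → [12,21); WM=15
i=17 t=17 v=9: → [12,21); WM=15
i=18 t=20 v=7: → [12,24); WM=18
i=19 t=20 v=7: → [12,24); WM=18
i=20 t=21 v=8: → [12,25); WM=19
i=21 t=22 v=2: → [12,26); WM=20
i=22 t=23 v=8: → [12,27); WM=21
i=23 t=26 v=9: → [12,30); WM=24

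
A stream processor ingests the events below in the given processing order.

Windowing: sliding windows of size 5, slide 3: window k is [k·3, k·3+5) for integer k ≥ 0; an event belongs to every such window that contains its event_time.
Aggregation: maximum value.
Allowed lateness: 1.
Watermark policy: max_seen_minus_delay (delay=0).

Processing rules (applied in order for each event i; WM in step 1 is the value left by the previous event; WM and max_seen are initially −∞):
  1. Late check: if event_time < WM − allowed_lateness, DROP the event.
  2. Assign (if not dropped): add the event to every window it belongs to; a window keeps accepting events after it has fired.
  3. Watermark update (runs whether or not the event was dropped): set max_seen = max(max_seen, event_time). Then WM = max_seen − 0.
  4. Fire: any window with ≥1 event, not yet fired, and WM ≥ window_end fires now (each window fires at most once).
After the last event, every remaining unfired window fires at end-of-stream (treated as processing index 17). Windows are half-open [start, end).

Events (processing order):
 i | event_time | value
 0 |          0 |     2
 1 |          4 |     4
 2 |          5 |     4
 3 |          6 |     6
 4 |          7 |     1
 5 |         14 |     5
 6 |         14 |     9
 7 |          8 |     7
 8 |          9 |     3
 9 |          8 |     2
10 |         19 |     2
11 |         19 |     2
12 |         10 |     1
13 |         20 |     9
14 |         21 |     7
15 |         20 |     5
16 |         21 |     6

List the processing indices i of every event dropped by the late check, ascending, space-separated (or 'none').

i=0 t=0 v=2: → [0,5); WM=0
i=1 t=4 v=4: → [3,8),[0,5); WM=4
i=2 t=5 v=4: → [3,8); WM=5; [0,5) fires=4
i=3 t=6 v=6: → [6,11),[3,8); WM=6
i=4 t=7 v=1: → [6,11),[3,8); WM=7
i=5 t=14 v=5: → [12,17); WM=14; [3,8) fires=6 [6,11) fires=6
i=6 t=14 v=9: → [12,17); WM=14
i=7 t=8 v=7: DROP (t<14-1); WM=14
i=8 t=9 v=3: DROP (t<14-1); WM=14
i=9 t=8 v=2: DROP (t<14-1); WM=14
i=10 t=19 v=2: → [18,23),[15,20); WM=19; [12,17) fires=9
i=11 t=19 v=2: → [18,23),[15,20); WM=19
i=12 t=10 v=1: DROP (t<19-1); WM=19
i=13 t=20 v=9: → [18,23); WM=20; [15,20) fires=2
i=14 t=21 v=7: → [21,26),[18,23); WM=21
i=15 t=20 v=5: → [18,23); WM=21
i=16 t=21 v=6: → [21,26),[18,23); WM=21

7 8 9 12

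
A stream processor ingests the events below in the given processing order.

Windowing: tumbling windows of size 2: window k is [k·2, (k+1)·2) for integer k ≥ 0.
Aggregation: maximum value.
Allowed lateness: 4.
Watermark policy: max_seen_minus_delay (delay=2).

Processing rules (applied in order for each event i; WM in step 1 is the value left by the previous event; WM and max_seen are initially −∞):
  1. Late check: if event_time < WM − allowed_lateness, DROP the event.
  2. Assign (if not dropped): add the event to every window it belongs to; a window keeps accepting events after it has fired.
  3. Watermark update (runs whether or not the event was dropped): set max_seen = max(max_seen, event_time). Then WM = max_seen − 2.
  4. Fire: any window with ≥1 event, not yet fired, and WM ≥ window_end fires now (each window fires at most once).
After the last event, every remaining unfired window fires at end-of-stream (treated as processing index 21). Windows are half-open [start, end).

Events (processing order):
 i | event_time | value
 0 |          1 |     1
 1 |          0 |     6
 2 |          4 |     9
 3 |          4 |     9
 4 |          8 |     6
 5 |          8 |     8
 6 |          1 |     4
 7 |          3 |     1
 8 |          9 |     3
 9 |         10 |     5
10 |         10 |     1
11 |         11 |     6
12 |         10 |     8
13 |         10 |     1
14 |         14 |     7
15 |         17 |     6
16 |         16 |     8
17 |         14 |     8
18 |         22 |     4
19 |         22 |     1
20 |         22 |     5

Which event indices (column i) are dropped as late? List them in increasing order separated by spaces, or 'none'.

6

i=0 t=1 v=1: → [0,2); WM=-1
i=1 t=0 v=6: → [0,2); WM=-1
i=2 t=4 v=9: → [4,6); WM=2; [0,2) fires=6
i=3 t=4 v=9: → [4,6); WM=2
i=4 t=8 v=6: → [8,10); WM=6; [4,6) fires=9
i=5 t=8 v=8: → [8,10); WM=6
i=6 t=1 v=4: DROP (t<6-4); WM=6
i=7 t=3 v=1: → [2,4); WM=6; [2,4) fires=1
i=8 t=9 v=3: → [8,10); WM=7
i=9 t=10 v=5: → [10,12); WM=8
i=10 t=10 v=1: → [10,12); WM=8
i=11 t=11 v=6: → [10,12); WM=9
i=12 t=10 v=8: → [10,12); WM=9
i=13 t=10 v=1: → [10,12); WM=9
i=14 t=14 v=7: → [14,16); WM=12; [8,10) fires=8 [10,12) fires=8
i=15 t=17 v=6: → [16,18); WM=15
i=16 t=16 v=8: → [16,18); WM=15
i=17 t=14 v=8: → [14,16); WM=15
i=18 t=22 v=4: → [22,24); WM=20; [14,16) fires=8 [16,18) fires=8
i=19 t=22 v=1: → [22,24); WM=20
i=20 t=22 v=5: → [22,24); WM=20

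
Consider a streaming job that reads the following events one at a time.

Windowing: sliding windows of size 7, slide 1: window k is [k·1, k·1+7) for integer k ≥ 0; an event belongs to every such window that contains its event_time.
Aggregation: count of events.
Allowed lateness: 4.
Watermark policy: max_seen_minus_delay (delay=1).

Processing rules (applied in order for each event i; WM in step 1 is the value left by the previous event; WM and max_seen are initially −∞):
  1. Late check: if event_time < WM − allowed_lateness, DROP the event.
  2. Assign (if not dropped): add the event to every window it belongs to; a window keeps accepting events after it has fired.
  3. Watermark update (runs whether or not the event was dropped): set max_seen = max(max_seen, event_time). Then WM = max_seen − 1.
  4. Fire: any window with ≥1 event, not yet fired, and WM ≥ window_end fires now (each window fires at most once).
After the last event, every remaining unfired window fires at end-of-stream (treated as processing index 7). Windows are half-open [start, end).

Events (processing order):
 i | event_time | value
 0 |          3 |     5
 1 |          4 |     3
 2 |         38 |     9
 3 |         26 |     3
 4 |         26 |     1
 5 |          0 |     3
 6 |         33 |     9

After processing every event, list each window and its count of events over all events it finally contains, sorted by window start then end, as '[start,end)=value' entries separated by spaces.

i=0 t=3 v=5: → [3,10),[2,9),[1,8),[0,7); WM=2
i=1 t=4 v=3: → [4,11),[3,10),[2,9),[1,8),[0,7); WM=3
i=2 t=38 v=9: → [38,45),[37,44),[36,43),[35,42),[34,41),[33,40),[32,39); WM=37; [0,7) fires=2 [1,8) fires=2 [2,9) fires=2 [3,10) fires=2 [4,11) fires=1
i=3 t=26 v=3: DROP (t<37-4); WM=37
i=4 t=26 v=1: DROP (t<37-4); WM=37
i=5 t=0 v=3: DROP (t<37-4); WM=37
i=6 t=33 v=9: → [33,40),[32,39),[31,38),[30,37),[29,36),[28,35),[27,34); WM=37; [27,34) fires=1 [28,35) fires=1 [29,36) fires=1 [30,37) fires=1

[0,7)=2 [1,8)=2 [2,9)=2 [3,10)=2 [4,11)=1 [27,34)=1 [28,35)=1 [29,36)=1 [30,37)=1 [31,38)=1 [32,39)=2 [33,40)=2 [34,41)=1 [35,42)=1 [36,43)=1 [37,44)=1 [38,45)=1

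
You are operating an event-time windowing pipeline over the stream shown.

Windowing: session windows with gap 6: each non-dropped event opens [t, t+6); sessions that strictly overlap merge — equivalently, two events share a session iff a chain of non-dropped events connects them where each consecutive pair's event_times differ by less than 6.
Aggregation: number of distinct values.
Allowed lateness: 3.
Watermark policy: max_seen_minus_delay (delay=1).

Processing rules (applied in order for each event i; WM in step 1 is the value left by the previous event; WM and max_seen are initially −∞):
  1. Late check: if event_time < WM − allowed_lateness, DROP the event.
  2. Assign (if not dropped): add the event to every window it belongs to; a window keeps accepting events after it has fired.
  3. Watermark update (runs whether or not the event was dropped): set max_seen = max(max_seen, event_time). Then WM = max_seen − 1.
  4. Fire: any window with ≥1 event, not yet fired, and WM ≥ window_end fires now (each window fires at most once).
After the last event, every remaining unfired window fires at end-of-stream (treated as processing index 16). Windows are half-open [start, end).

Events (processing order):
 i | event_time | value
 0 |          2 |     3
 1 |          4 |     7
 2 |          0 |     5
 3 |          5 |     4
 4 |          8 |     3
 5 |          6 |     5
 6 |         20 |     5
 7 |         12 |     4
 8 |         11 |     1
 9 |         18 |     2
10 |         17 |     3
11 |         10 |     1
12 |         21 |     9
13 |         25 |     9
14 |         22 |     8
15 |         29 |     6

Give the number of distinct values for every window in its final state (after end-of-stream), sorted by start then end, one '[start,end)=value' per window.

i=0 t=2 v=3: → [2,8); WM=1
i=1 t=4 v=7: → [2,10); WM=3
i=2 t=0 v=5: → [0,10); WM=3
i=3 t=5 v=4: → [0,11); WM=4
i=4 t=8 v=3: → [0,14); WM=7
i=5 t=6 v=5: → [0,14); WM=7
i=6 t=20 v=5: → [20,26); WM=19
i=7 t=12 v=4: DROP (t<19-3); WM=19
i=8 t=11 v=1: DROP (t<19-3); WM=19
i=9 t=18 v=2: → [18,26); WM=19
i=10 t=17 v=3: → [17,26); WM=19
i=11 t=10 v=1: DROP (t<19-3); WM=19
i=12 t=21 v=9: → [17,27); WM=20
i=13 t=25 v=9: → [17,31); WM=24
i=14 t=22 v=8: → [17,31); WM=24
i=15 t=29 v=6: → [17,35); WM=28

[0,14)=4 [17,35)=6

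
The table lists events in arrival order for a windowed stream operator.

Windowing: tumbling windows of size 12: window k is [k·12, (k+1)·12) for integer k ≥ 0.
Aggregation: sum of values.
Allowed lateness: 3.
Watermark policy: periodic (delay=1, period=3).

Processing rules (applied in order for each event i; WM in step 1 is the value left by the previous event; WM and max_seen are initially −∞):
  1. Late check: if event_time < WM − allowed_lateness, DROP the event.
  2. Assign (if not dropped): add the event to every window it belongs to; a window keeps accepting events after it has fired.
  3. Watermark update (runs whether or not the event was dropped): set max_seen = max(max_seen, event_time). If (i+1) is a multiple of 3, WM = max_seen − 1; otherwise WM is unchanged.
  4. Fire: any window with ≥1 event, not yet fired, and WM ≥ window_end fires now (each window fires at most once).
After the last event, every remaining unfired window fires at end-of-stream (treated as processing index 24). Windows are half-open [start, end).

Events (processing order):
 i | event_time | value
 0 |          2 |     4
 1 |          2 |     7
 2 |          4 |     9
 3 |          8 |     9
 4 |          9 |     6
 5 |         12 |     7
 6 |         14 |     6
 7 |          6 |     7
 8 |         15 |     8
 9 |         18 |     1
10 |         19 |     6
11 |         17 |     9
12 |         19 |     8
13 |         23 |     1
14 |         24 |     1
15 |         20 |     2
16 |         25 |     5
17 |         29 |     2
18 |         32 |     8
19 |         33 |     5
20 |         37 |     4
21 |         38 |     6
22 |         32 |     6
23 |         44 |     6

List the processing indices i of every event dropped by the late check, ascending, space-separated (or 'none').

i=0 t=2 v=4: → [0,12); WM=−∞
i=1 t=2 v=7: → [0,12); WM=−∞
i=2 t=4 v=9: → [0,12); WM=3
i=3 t=8 v=9: → [0,12); WM=3
i=4 t=9 v=6: → [0,12); WM=3
i=5 t=12 v=7: → [12,24); WM=11
i=6 t=14 v=6: → [12,24); WM=11
i=7 t=6 v=7: DROP (t<11-3); WM=11
i=8 t=15 v=8: → [12,24); WM=14; [0,12) fires=35
i=9 t=18 v=1: → [12,24); WM=14
i=10 t=19 v=6: → [12,24); WM=14
i=11 t=17 v=9: → [12,24); WM=18
i=12 t=19 v=8: → [12,24); WM=18
i=13 t=23 v=1: → [12,24); WM=18
i=14 t=24 v=1: → [24,36); WM=23
i=15 t=20 v=2: → [12,24); WM=23
i=16 t=25 v=5: → [24,36); WM=23
i=17 t=29 v=2: → [24,36); WM=28; [12,24) fires=48
i=18 t=32 v=8: → [24,36); WM=28
i=19 t=33 v=5: → [24,36); WM=28
i=20 t=37 v=4: → [36,48); WM=36; [24,36) fires=21
i=21 t=38 v=6: → [36,48); WM=36
i=22 t=32 v=6: DROP (t<36-3); WM=36
i=23 t=44 v=6: → [36,48); WM=43

7 22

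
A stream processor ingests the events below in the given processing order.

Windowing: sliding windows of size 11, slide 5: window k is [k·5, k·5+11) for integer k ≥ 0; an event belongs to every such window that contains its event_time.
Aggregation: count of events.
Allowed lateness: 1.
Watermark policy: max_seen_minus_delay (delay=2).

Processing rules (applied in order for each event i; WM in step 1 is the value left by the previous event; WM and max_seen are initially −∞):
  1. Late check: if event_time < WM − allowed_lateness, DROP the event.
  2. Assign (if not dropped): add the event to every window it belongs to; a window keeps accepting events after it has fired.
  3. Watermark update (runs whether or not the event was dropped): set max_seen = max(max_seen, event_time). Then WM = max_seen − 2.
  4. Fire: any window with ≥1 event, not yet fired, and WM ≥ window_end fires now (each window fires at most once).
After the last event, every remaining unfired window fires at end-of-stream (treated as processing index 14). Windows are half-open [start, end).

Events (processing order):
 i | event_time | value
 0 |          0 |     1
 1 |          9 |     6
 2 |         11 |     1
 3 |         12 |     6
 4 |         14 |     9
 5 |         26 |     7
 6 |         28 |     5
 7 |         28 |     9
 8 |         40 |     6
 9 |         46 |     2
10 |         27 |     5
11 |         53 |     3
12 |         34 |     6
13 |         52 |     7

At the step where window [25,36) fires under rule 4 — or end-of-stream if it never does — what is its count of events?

3

i=0 t=0 v=1: → [0,11); WM=-2
i=1 t=9 v=6: → [5,16),[0,11); WM=7
i=2 t=11 v=1: → [10,21),[5,16); WM=9
i=3 t=12 v=6: → [10,21),[5,16); WM=10
i=4 t=14 v=9: → [10,21),[5,16); WM=12; [0,11) fires=2
i=5 t=26 v=7: → [25,36),[20,31); WM=24; [5,16) fires=4 [10,21) fires=3
i=6 t=28 v=5: → [25,36),[20,31); WM=26
i=7 t=28 v=9: → [25,36),[20,31); WM=26
i=8 t=40 v=6: → [40,51),[35,46),[30,41); WM=38; [20,31) fires=3 [25,36) fires=3
i=9 t=46 v=2: → [45,56),[40,51); WM=44; [30,41) fires=1
i=10 t=27 v=5: DROP (t<44-1); WM=44
i=11 t=53 v=3: → [50,61),[45,56); WM=51; [35,46) fires=1 [40,51) fires=2
i=12 t=34 v=6: DROP (t<51-1); WM=51
i=13 t=52 v=7: → [50,61),[45,56); WM=51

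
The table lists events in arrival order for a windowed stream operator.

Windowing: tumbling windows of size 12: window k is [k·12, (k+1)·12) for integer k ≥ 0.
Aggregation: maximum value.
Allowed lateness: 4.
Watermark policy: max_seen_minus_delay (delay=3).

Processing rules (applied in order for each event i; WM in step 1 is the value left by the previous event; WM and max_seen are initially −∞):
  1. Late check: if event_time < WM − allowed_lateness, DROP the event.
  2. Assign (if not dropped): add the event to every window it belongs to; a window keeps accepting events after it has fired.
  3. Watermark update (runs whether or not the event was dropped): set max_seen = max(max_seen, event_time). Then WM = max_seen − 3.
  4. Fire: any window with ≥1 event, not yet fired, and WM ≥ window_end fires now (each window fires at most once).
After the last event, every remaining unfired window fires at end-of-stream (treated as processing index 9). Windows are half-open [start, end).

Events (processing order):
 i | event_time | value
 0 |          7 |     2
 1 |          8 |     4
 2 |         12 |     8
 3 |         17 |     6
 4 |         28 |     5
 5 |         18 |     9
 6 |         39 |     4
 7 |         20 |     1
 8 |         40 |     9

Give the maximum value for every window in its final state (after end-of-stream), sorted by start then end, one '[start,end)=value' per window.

[0,12)=4 [12,24)=8 [24,36)=5 [36,48)=9

i=0 t=7 v=2: → [0,12); WM=4
i=1 t=8 v=4: → [0,12); WM=5
i=2 t=12 v=8: → [12,24); WM=9
i=3 t=17 v=6: → [12,24); WM=14; [0,12) fires=4
i=4 t=28 v=5: → [24,36); WM=25; [12,24) fires=8
i=5 t=18 v=9: DROP (t<25-4); WM=25
i=6 t=39 v=4: → [36,48); WM=36; [24,36) fires=5
i=7 t=20 v=1: DROP (t<36-4); WM=36
i=8 t=40 v=9: → [36,48); WM=37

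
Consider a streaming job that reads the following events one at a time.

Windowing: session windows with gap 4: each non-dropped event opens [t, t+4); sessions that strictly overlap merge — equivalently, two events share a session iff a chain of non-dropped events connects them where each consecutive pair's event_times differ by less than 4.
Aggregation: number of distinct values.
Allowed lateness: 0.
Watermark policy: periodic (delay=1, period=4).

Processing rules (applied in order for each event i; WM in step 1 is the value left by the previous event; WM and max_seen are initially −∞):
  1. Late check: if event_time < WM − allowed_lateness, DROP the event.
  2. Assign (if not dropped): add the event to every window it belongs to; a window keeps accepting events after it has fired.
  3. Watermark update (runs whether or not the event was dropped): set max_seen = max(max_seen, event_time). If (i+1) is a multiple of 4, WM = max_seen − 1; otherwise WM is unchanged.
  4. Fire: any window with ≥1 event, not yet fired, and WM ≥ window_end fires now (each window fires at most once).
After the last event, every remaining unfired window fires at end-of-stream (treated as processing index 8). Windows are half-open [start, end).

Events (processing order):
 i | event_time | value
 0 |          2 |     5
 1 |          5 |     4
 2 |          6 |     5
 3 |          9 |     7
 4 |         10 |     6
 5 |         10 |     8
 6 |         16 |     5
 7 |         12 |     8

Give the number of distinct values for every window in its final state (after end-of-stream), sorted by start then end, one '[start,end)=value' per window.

[2,16)=5 [16,20)=1

i=0 t=2 v=5: → [2,6); WM=−∞
i=1 t=5 v=4: → [2,9); WM=−∞
i=2 t=6 v=5: → [2,10); WM=−∞
i=3 t=9 v=7: → [2,13); WM=8
i=4 t=10 v=6: → [2,14); WM=8
i=5 t=10 v=8: → [2,14); WM=8
i=6 t=16 v=5: → [16,20); WM=8
i=7 t=12 v=8: → [2,16); WM=15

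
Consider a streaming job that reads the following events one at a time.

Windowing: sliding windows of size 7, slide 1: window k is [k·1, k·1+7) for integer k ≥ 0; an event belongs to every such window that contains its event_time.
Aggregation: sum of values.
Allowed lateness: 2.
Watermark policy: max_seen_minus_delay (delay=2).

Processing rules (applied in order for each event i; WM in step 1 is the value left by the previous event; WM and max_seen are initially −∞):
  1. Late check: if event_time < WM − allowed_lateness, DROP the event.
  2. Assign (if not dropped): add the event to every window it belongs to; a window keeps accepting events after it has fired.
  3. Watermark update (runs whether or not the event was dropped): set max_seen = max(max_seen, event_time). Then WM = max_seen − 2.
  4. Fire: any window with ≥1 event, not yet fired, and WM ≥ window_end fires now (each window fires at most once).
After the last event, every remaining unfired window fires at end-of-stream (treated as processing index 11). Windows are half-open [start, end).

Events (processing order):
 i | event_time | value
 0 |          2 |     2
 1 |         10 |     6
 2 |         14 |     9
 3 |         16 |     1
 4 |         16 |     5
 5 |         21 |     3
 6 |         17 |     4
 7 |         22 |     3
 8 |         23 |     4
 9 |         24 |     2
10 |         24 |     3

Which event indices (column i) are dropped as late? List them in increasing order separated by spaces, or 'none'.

i=0 t=2 v=2: → [2,9),[1,8),[0,7); WM=0
i=1 t=10 v=6: → [10,17),[9,16),[8,15),[7,14),[6,13),[5,12),[4,11); WM=8; [0,7) fires=2 [1,8) fires=2
i=2 t=14 v=9: → [14,21),[13,20),[12,19),[11,18),[10,17),[9,16),[8,15); WM=12; [2,9) fires=2 [4,11) fires=6 [5,12) fires=6
i=3 t=16 v=1: → [16,23),[15,22),[14,21),[13,20),[12,19),[11,18),[10,17); WM=14; [6,13) fires=6 [7,14) fires=6
i=4 t=16 v=5: → [16,23),[15,22),[14,21),[13,20),[12,19),[11,18),[10,17); WM=14
i=5 t=21 v=3: → [21,28),[20,27),[19,26),[18,25),[17,24),[16,23),[15,22); WM=19; [8,15) fires=15 [9,16) fires=15 [10,17) fires=21 [11,18) fires=15 [12,19) fires=15
i=6 t=17 v=4: → [17,24),[16,23),[15,22),[14,21),[13,20),[12,19),[11,18); WM=19
i=7 t=22 v=3: → [22,29),[21,28),[20,27),[19,26),[18,25),[17,24),[16,23); WM=20; [13,20) fires=19
i=8 t=23 v=4: → [23,30),[22,29),[21,28),[20,27),[19,26),[18,25),[17,24); WM=21; [14,21) fires=19
i=9 t=24 v=2: → [24,31),[23,30),[22,29),[21,28),[20,27),[19,26),[18,25); WM=22; [15,22) fires=13
i=10 t=24 v=3: → [24,31),[23,30),[22,29),[21,28),[20,27),[19,26),[18,25); WM=22

none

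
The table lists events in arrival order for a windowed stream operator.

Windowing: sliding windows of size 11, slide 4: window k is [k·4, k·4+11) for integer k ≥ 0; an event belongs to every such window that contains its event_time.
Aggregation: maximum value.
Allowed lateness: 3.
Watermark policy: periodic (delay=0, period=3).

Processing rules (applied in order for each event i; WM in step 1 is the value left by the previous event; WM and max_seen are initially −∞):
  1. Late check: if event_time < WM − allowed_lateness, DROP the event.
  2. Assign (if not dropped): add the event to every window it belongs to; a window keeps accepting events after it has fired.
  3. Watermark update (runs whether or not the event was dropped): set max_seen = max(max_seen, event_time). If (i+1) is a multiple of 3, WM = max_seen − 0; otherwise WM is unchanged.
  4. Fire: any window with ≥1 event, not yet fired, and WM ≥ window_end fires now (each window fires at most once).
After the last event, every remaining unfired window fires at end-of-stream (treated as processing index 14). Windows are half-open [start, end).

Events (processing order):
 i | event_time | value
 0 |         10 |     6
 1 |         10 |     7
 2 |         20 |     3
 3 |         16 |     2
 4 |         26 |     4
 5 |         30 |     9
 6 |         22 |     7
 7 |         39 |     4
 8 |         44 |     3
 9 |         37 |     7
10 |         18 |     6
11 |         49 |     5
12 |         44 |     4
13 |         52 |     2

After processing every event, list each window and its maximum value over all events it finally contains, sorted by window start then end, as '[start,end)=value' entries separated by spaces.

i=0 t=10 v=6: → [8,19),[4,15),[0,11); WM=−∞
i=1 t=10 v=7: → [8,19),[4,15),[0,11); WM=−∞
i=2 t=20 v=3: → [20,31),[16,27),[12,23); WM=20; [0,11) fires=7 [4,15) fires=7 [8,19) fires=7
i=3 t=16 v=2: DROP (t<20-3); WM=20
i=4 t=26 v=4: → [24,35),[20,31),[16,27); WM=20
i=5 t=30 v=9: → [28,39),[24,35),[20,31); WM=30; [12,23) fires=3 [16,27) fires=4
i=6 t=22 v=7: DROP (t<30-3); WM=30
i=7 t=39 v=4: → [36,47),[32,43); WM=30
i=8 t=44 v=3: → [44,55),[40,51),[36,47); WM=44; [20,31) fires=9 [24,35) fires=9 [28,39) fires=9 [32,43) fires=4
i=9 t=37 v=7: DROP (t<44-3); WM=44
i=10 t=18 v=6: DROP (t<44-3); WM=44
i=11 t=49 v=5: → [48,59),[44,55),[40,51); WM=49; [36,47) fires=4
i=12 t=44 v=4: DROP (t<49-3); WM=49
i=13 t=52 v=2: → [52,63),[48,59),[44,55); WM=49

[0,11)=7 [4,15)=7 [8,19)=7 [12,23)=3 [16,27)=4 [20,31)=9 [24,35)=9 [28,39)=9 [32,43)=4 [36,47)=4 [40,51)=5 [44,55)=5 [48,59)=5 [52,63)=2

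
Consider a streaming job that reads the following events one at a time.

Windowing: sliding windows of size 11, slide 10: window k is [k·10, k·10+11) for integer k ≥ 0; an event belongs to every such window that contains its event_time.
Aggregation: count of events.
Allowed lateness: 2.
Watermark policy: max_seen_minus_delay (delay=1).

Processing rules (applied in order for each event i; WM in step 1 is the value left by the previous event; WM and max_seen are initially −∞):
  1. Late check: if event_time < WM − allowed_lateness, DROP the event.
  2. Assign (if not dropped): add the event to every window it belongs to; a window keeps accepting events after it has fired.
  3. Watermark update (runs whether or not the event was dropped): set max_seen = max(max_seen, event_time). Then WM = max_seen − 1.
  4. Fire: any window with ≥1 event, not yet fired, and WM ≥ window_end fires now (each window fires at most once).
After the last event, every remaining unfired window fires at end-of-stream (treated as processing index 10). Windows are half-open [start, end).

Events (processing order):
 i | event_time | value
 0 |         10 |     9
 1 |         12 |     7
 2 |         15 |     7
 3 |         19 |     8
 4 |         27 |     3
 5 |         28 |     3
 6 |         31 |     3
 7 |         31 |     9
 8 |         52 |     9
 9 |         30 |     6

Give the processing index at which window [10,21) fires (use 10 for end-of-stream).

4

i=0 t=10 v=9: → [10,21),[0,11); WM=9
i=1 t=12 v=7: → [10,21); WM=11; [0,11) fires=1
i=2 t=15 v=7: → [10,21); WM=14
i=3 t=19 v=8: → [10,21); WM=18
i=4 t=27 v=3: → [20,31); WM=26; [10,21) fires=4
i=5 t=28 v=3: → [20,31); WM=27
i=6 t=31 v=3: → [30,41); WM=30
i=7 t=31 v=9: → [30,41); WM=30
i=8 t=52 v=9: → [50,61); WM=51; [20,31) fires=2 [30,41) fires=2
i=9 t=30 v=6: DROP (t<51-2); WM=51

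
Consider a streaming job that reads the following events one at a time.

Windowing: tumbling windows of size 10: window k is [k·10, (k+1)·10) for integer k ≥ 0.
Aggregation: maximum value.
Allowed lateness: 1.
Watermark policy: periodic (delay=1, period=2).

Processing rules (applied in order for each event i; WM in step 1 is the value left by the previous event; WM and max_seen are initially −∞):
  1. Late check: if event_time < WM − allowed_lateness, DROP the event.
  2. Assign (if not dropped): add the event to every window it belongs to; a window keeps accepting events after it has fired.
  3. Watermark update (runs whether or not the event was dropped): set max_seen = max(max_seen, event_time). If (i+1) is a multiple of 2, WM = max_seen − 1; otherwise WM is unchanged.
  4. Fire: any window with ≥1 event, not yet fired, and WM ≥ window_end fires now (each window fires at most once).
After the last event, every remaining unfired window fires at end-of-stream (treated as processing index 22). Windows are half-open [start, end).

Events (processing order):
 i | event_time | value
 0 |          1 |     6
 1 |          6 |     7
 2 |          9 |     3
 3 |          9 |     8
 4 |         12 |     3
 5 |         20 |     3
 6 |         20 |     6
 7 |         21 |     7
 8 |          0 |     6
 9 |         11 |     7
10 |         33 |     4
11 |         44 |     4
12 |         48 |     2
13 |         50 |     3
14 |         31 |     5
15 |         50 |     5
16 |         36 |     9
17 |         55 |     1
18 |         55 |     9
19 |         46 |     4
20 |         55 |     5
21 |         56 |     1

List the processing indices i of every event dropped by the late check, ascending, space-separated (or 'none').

8 9 14 16 19

i=0 t=1 v=6: → [0,10); WM=−∞
i=1 t=6 v=7: → [0,10); WM=5
i=2 t=9 v=3: → [0,10); WM=5
i=3 t=9 v=8: → [0,10); WM=8
i=4 t=12 v=3: → [10,20); WM=8
i=5 t=20 v=3: → [20,30); WM=19; [0,10) fires=8
i=6 t=20 v=6: → [20,30); WM=19
i=7 t=21 v=7: → [20,30); WM=20; [10,20) fires=3
i=8 t=0 v=6: DROP (t<20-1); WM=20
i=9 t=11 v=7: DROP (t<20-1); WM=20
i=10 t=33 v=4: → [30,40); WM=20
i=11 t=44 v=4: → [40,50); WM=43; [20,30) fires=7 [30,40) fires=4
i=12 t=48 v=2: → [40,50); WM=43
i=13 t=50 v=3: → [50,60); WM=49
i=14 t=31 v=5: DROP (t<49-1); WM=49
i=15 t=50 v=5: → [50,60); WM=49
i=16 t=36 v=9: DROP (t<49-1); WM=49
i=17 t=55 v=1: → [50,60); WM=54; [40,50) fires=4
i=18 t=55 v=9: → [50,60); WM=54
i=19 t=46 v=4: DROP (t<54-1); WM=54
i=20 t=55 v=5: → [50,60); WM=54
i=21 t=56 v=1: → [50,60); WM=55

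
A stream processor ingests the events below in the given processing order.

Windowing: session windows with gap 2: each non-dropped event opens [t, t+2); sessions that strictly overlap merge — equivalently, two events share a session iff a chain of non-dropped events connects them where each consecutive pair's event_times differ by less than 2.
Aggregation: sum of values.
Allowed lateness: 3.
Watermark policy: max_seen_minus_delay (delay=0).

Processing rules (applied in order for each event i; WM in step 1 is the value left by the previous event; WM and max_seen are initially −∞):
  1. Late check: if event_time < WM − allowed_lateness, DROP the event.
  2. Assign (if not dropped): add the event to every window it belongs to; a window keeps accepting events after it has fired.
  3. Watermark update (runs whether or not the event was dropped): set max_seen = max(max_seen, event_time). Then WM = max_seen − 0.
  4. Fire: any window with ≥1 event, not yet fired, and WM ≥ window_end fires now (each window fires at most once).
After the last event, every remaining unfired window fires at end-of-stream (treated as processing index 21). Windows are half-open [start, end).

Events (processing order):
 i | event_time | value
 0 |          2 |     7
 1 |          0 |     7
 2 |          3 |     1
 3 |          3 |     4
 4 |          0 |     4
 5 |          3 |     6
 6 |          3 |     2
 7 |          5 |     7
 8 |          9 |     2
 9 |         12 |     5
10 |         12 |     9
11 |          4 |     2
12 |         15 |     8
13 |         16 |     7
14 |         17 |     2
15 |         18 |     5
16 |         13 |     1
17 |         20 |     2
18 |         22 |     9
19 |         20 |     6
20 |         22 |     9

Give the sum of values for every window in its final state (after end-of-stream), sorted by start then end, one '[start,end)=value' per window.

[0,2)=11 [2,5)=20 [5,7)=7 [9,11)=2 [12,14)=14 [15,20)=22 [20,22)=8 [22,24)=18

i=0 t=2 v=7: → [2,4); WM=2
i=1 t=0 v=7: → [0,2); WM=2
i=2 t=3 v=1: → [2,5); WM=3
i=3 t=3 v=4: → [2,5); WM=3
i=4 t=0 v=4: → [0,2); WM=3
i=5 t=3 v=6: → [2,5); WM=3
i=6 t=3 v=2: → [2,5); WM=3
i=7 t=5 v=7: → [5,7); WM=5
i=8 t=9 v=2: → [9,11); WM=9
i=9 t=12 v=5: → [12,14); WM=12
i=10 t=12 v=9: → [12,14); WM=12
i=11 t=4 v=2: DROP (t<12-3); WM=12
i=12 t=15 v=8: → [15,17); WM=15
i=13 t=16 v=7: → [15,18); WM=16
i=14 t=17 v=2: → [15,19); WM=17
i=15 t=18 v=5: → [15,20); WM=18
i=16 t=13 v=1: DROP (t<18-3); WM=18
i=17 t=20 v=2: → [20,22); WM=20
i=18 t=22 v=9: → [22,24); WM=22
i=19 t=20 v=6: → [20,22); WM=22
i=20 t=22 v=9: → [22,24); WM=22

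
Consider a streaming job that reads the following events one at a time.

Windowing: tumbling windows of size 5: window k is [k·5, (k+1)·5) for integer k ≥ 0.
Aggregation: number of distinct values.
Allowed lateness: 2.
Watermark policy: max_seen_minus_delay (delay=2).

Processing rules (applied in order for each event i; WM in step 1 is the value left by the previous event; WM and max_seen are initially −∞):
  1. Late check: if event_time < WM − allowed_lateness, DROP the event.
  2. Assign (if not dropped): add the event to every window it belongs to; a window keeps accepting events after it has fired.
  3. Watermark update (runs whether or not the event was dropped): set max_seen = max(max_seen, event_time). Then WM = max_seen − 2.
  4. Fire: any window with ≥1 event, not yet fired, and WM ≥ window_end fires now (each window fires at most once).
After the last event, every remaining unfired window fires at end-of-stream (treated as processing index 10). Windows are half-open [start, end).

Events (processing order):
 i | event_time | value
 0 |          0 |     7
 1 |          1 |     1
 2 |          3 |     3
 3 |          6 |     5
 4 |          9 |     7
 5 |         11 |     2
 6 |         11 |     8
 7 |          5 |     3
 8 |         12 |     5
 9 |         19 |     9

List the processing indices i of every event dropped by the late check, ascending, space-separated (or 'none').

7

i=0 t=0 v=7: → [0,5); WM=-2
i=1 t=1 v=1: → [0,5); WM=-1
i=2 t=3 v=3: → [0,5); WM=1
i=3 t=6 v=5: → [5,10); WM=4
i=4 t=9 v=7: → [5,10); WM=7; [0,5) fires=3
i=5 t=11 v=2: → [10,15); WM=9
i=6 t=11 v=8: → [10,15); WM=9
i=7 t=5 v=3: DROP (t<9-2); WM=9
i=8 t=12 v=5: → [10,15); WM=10; [5,10) fires=2
i=9 t=19 v=9: → [15,20); WM=17; [10,15) fires=3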